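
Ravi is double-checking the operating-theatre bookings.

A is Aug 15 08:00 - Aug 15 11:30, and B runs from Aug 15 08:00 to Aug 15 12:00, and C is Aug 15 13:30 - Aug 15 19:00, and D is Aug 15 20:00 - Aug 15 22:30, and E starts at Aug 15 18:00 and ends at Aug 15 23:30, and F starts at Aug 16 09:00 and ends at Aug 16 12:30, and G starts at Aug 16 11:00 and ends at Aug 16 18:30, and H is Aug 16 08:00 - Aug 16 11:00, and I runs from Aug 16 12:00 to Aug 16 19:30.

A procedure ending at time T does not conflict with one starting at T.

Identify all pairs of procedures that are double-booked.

Check each pair: they overlap iff neither finishes before the other starts.
Sorted by start: A, B, C, E, D, H, F, G, I.
B starts before A ends → A and B overlap.
C starts after A ends — done with A.
C starts after B ends — done with B.
E starts before C ends → C and E overlap.
D starts after C ends — done with C.
D starts before E ends → E and D overlap.
H starts after E ends — done with E.
H starts after D ends — done with D.
F starts before H ends → H and F overlap.
G starts exactly when H ends (back-to-back, no overlap) — done with H.
G starts before F ends → F and G overlap.
I starts before F ends → F and I overlap.
I starts before G ends → G and I overlap.

A & B, C & E, D & E, F & G, F & H, F & I, G & I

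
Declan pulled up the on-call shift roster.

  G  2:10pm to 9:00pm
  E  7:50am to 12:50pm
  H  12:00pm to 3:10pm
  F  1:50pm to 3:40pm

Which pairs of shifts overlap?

E & H, F & G, F & H, G & H

Check each pair: they overlap iff neither finishes before the other starts.
Sorted by start: E, H, F, G.
H starts before E ends → E and H overlap.
F starts after E ends, so nothing later overlaps E either.
F starts before H ends → H and F overlap.
G starts before H ends → H and G overlap.
G starts before F ends → F and G overlap.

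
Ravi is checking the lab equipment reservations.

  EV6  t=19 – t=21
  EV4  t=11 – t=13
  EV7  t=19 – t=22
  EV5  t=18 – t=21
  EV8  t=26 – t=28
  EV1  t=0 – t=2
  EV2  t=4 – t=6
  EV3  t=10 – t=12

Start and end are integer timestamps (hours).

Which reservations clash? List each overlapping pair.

Sorted by start: EV1, EV2, EV3, EV4, EV5, EV6, EV7, EV8.
EV2 starts after EV1 ends; EV1 is clear from here.
EV3 starts after EV2 ends; EV2 is clear from here.
EV4 starts before EV3 ends → EV3 and EV4 overlap.
EV5 starts after EV3 ends; EV3 is clear from here.
EV5 starts after EV4 ends; EV4 is clear from here.
EV6 starts before EV5 ends → EV5 and EV6 overlap.
EV7 starts before EV5 ends → EV5 and EV7 overlap.
EV8 starts after EV5 ends.
EV7 starts before EV6 ends → EV6 and EV7 overlap.
EV8 starts after EV6 ends.
EV8 starts after EV7 ends.

EV3 & EV4, EV5 & EV6, EV5 & EV7, EV6 & EV7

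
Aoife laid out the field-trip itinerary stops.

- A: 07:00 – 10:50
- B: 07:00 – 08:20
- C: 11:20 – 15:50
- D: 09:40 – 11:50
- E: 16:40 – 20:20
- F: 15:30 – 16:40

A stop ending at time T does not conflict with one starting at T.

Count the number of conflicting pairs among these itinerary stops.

Two intervals overlap when each starts before the other ends.
Sorted by start: A, B, D, C, F, E.
B starts before A ends → A and B overlap.
D starts before A ends → A and D overlap.
C starts after A ends, so nothing later overlaps A either.
D starts after B ends, so nothing later overlaps B either.
C starts before D ends → D and C overlap.
F starts after D ends, so nothing later overlaps D either.
F starts before C ends → C and F overlap.
E starts after C ends.
E starts exactly when F ends (back-to-back, no overlap).
Overlapping pairs: A & B, A & D, C & D, C & F — 4 in total.

4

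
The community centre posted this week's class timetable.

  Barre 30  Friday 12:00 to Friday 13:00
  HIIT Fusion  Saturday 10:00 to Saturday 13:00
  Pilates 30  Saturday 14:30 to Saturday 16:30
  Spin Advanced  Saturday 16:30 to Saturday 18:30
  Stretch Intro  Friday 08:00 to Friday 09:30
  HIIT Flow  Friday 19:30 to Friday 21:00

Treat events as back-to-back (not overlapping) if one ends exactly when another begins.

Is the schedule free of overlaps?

Two intervals overlap when each starts before the other ends.
Sorted by start: Stretch Intro, Barre 30, HIIT Flow, HIIT Fusion, Pilates 30, Spin Advanced.
Barre 30 starts after Stretch Intro ends, so Stretch Intro has no further overlaps.
HIIT Flow starts after Barre 30 ends, so Barre 30 has no further overlaps.
HIIT Fusion starts after HIIT Flow ends, so HIIT Flow has no further overlaps.
Pilates 30 starts after HIIT Fusion ends, so HIIT Fusion has no further overlaps.
Spin Advanced starts exactly when Pilates 30 ends (back-to-back, no overlap).
Every pair is clear; the schedule has no overlaps.

Yes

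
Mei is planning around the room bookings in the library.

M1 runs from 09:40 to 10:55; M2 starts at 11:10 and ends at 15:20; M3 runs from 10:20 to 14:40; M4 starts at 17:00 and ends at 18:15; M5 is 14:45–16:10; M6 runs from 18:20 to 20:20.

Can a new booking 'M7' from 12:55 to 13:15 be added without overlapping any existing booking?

No — it overlaps M2, M3

M1: ends 10:55 at or before M7 starts 12:55 → clear.
M3: starts 10:20 before M7 ends 13:15, and ends 14:40 after M7 starts 12:55 → overlap.
M2: starts 11:10 before M7 ends 13:15, and ends 15:20 after M7 starts 12:55 → overlap.
M5: starts 14:45 at or after M7 ends 13:15 → clear.
M4: starts 17:00 at or after M7 ends 13:15 → clear.
M6: starts 18:20 at or after M7 ends 13:15 → clear.
M7 overlaps M2, M3.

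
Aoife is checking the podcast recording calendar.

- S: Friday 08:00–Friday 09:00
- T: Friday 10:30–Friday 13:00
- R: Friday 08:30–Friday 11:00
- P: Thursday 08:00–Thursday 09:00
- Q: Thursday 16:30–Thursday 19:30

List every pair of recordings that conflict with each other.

R & S, R & T

Check each pair: they overlap iff neither finishes before the other starts.
Sorted by start: P, Q, S, R, T.
Q starts after P ends, so P has no further overlaps.
S starts after Q ends, so Q has no further overlaps.
R starts before S ends → S and R overlap.
T starts after S ends.
T starts before R ends → R and T overlap.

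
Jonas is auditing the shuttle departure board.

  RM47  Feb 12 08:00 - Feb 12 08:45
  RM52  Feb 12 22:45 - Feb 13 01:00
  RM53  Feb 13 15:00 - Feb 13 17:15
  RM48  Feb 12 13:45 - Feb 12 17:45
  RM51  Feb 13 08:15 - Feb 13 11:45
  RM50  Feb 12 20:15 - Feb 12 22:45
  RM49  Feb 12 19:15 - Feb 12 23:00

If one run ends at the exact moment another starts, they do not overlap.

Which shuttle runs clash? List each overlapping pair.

RM49 & RM50, RM49 & RM52

Check each pair: they overlap iff neither finishes before the other starts.
Sorted by start: RM47, RM48, RM49, RM50, RM52, RM51, RM53.
RM48 starts after RM47 ends, so RM47 has no further overlaps.
RM49 starts after RM48 ends, so RM48 has no further overlaps.
RM50 starts before RM49 ends → RM49 and RM50 overlap.
RM52 starts before RM49 ends → RM49 and RM52 overlap.
RM51 starts after RM49 ends, so RM49 has no further overlaps.
RM52 starts exactly when RM50 ends (back-to-back, no overlap), so RM50 has no further overlaps.
RM51 starts after RM52 ends, so RM52 has no further overlaps.
RM53 starts after RM51 ends.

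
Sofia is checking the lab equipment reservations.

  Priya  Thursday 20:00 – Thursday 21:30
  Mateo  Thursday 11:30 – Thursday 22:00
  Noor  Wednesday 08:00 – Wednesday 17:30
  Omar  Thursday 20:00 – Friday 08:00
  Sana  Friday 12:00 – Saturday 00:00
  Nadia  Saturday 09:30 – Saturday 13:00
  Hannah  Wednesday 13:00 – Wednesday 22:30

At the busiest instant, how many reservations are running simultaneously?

Sweep the timeline, counting +1 at each start and −1 at each end (ends before starts at a tie):
Wednesday 08:00 start Noor → 1
Wednesday 13:00 start Hannah → 2
Wednesday 17:30 end Noor → 1
Wednesday 22:30 end Hannah → 0
Thursday 11:30 start Mateo → 1
Thursday 20:00 start Omar → 2
Thursday 20:00 start Priya → 3
Thursday 21:30 end Priya → 2
Thursday 22:00 end Mateo → 1
Friday 08:00 end Omar → 0
Friday 12:00 start Sana → 1
Saturday 00:00 end Sana → 0
Saturday 09:30 start Nadia → 1
Saturday 13:00 end Nadia → 0
Peak is 3, at Thursday 20:00 (Mateo, Omar, Priya).

3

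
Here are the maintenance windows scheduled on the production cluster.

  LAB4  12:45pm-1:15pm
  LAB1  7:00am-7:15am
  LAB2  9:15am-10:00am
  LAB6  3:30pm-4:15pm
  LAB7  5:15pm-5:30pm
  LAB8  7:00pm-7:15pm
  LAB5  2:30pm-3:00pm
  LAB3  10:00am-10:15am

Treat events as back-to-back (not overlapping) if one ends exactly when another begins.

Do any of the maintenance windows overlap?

Two intervals overlap when each starts before the other ends.
Sorted by start: LAB1, LAB2, LAB3, LAB4, LAB5, LAB6, LAB7, LAB8.
LAB2 starts after LAB1 ends — done with LAB1.
LAB3 starts exactly when LAB2 ends (back-to-back, no overlap) — done with LAB2.
LAB4 starts after LAB3 ends — done with LAB3.
LAB5 starts after LAB4 ends — done with LAB4.
LAB6 starts after LAB5 ends — done with LAB5.
LAB7 starts after LAB6 ends — done with LAB6.
LAB8 starts after LAB7 ends.
Every pair is clear; the schedule has no overlaps.

No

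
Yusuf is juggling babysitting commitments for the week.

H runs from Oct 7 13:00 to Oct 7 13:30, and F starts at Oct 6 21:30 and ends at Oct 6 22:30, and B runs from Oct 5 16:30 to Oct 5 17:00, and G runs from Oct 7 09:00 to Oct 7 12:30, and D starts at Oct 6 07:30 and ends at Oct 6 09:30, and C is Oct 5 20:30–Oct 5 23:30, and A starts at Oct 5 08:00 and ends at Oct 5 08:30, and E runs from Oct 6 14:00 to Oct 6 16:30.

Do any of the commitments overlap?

Sorted by start: A, B, C, D, E, F, G, H.
B starts after A ends; A is clear from here.
C starts after B ends; B is clear from here.
D starts after C ends; C is clear from here.
E starts after D ends; D is clear from here.
F starts after E ends; E is clear from here.
G starts after F ends; F is clear from here.
H starts after G ends.
Every pair is clear; the schedule has no overlaps.

No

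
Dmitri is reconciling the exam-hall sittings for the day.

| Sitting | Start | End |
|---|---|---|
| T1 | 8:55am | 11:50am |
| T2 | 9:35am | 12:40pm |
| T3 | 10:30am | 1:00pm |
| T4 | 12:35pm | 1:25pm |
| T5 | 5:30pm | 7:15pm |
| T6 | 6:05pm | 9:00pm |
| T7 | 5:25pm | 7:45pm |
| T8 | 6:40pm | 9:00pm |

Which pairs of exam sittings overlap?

Sorted by start: T1, T2, T3, T4, T7, T5, T6, T8.
T2 starts before T1 ends → T1 and T2 overlap.
T3 starts before T1 ends → T1 and T3 overlap.
T4 starts after T1 ends — done with T1.
T3 starts before T2 ends → T2 and T3 overlap.
T4 starts before T2 ends → T2 and T4 overlap.
T7 starts after T2 ends — done with T2.
T4 starts before T3 ends → T3 and T4 overlap.
T7 starts after T3 ends — done with T3.
T7 starts after T4 ends — done with T4.
T5 starts before T7 ends → T7 and T5 overlap.
T6 starts before T7 ends → T7 and T6 overlap.
T8 starts before T7 ends → T7 and T8 overlap.
T6 starts before T5 ends → T5 and T6 overlap.
T8 starts before T5 ends → T5 and T8 overlap.
T8 starts before T6 ends → T6 and T8 overlap.

T1 & T2, T1 & T3, T2 & T3, T2 & T4, T3 & T4, T5 & T6, T5 & T7, T5 & T8, T6 & T7, T6 & T8, T7 & T8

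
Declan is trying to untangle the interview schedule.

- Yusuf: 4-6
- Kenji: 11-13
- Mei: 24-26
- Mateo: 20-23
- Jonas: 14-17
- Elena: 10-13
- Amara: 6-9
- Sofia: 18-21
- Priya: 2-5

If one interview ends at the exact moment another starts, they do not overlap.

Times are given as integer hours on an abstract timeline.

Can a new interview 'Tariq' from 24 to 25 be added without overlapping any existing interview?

Priya: ends 5 at or before Tariq starts 24 → clear.
Yusuf: ends 6 at or before Tariq starts 24 → clear.
Amara: ends 9 at or before Tariq starts 24 → clear.
Elena: ends 13 at or before Tariq starts 24 → clear.
Kenji: ends 13 at or before Tariq starts 24 → clear.
Jonas: ends 17 at or before Tariq starts 24 → clear.
Sofia: ends 21 at or before Tariq starts 24 → clear.
Mateo: ends 23 at or before Tariq starts 24 → clear.
Mei: starts 24 before Tariq ends 25, and ends 26 after Tariq starts 24 → overlap.
Tariq overlaps Mei.

No — it overlaps Mei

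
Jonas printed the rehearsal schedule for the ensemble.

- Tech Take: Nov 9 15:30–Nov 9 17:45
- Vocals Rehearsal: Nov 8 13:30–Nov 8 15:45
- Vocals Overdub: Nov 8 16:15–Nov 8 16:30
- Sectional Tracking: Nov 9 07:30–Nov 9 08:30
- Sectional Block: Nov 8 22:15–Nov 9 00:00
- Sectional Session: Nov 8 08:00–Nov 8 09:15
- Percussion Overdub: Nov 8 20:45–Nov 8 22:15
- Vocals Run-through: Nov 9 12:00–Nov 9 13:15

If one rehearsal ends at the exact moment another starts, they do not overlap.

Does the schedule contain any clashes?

Sorted by start: Sectional Session, Vocals Rehearsal, Vocals Overdub, Percussion Overdub, Sectional Block, Sectional Tracking, Vocals Run-through, Tech Take.
Vocals Rehearsal starts after Sectional Session ends; Sectional Session is clear from here.
Vocals Overdub starts after Vocals Rehearsal ends; Vocals Rehearsal is clear from here.
Percussion Overdub starts after Vocals Overdub ends; Vocals Overdub is clear from here.
Sectional Block starts exactly when Percussion Overdub ends (back-to-back, no overlap); Percussion Overdub is clear from here.
Sectional Tracking starts after Sectional Block ends; Sectional Block is clear from here.
Vocals Run-through starts after Sectional Tracking ends; Sectional Tracking is clear from here.
Tech Take starts after Vocals Run-through ends.
Every pair is clear; the schedule has no overlaps.

No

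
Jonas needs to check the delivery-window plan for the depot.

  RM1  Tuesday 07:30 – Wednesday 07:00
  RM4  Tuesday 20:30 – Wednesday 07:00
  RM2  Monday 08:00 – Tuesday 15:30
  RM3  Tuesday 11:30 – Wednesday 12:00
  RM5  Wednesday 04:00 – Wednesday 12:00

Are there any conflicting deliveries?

Yes

Sorted by start: RM2, RM1, RM3, RM4, RM5.
RM1 starts before RM2 ends → RM2 and RM1 overlap.
That's a conflict, so the schedule is not conflict-free.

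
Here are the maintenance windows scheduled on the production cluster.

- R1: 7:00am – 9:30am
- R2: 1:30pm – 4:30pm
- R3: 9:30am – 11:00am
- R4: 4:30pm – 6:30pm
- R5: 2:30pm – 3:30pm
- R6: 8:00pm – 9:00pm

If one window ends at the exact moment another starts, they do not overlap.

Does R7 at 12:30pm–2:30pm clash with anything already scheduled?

Yes — it overlaps R2

R1: ends 9:30am at or before R7 starts 12:30pm → clear.
R3: ends 11:00am at or before R7 starts 12:30pm → clear.
R2: starts 1:30pm before R7 ends 2:30pm, and ends 4:30pm after R7 starts 12:30pm → overlap.
R5: starts 2:30pm at or after R7 ends 2:30pm → clear.
R4: starts 4:30pm at or after R7 ends 2:30pm → clear.
R6: starts 8:00pm at or after R7 ends 2:30pm → clear.
R7 overlaps R2.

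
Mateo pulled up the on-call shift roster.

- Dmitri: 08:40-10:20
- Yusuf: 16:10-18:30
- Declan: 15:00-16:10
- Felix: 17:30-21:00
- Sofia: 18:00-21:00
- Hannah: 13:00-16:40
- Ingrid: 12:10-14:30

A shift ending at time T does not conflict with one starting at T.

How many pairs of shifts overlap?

Sorted by start: Dmitri, Ingrid, Hannah, Declan, Yusuf, Felix, Sofia.
Ingrid starts after Dmitri ends, so nothing later overlaps Dmitri either.
Hannah starts before Ingrid ends → Ingrid and Hannah overlap.
Declan starts after Ingrid ends, so nothing later overlaps Ingrid either.
Declan starts before Hannah ends → Hannah and Declan overlap.
Yusuf starts before Hannah ends → Hannah and Yusuf overlap.
Felix starts after Hannah ends, so nothing later overlaps Hannah either.
Yusuf starts exactly when Declan ends (back-to-back, no overlap), so nothing later overlaps Declan either.
Felix starts before Yusuf ends → Yusuf and Felix overlap.
Sofia starts before Yusuf ends → Yusuf and Sofia overlap.
Sofia starts before Felix ends → Felix and Sofia overlap.
Overlapping pairs: Declan & Hannah, Felix & Sofia, Felix & Yusuf, Hannah & Ingrid, Hannah & Yusuf, Sofia & Yusuf — 6 in total.

6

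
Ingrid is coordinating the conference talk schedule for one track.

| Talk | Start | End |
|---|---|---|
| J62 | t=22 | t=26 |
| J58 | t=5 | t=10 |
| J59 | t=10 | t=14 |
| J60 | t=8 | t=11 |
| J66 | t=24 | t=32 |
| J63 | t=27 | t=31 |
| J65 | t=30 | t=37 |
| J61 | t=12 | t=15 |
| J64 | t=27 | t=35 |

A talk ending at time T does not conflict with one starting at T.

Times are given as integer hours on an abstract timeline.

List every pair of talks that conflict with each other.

Sorted by start: J58, J60, J59, J61, J62, J66, J63, J64, J65.
J60 starts before J58 ends → J58 and J60 overlap.
J59 starts exactly when J58 ends (back-to-back, no overlap); J58 is clear from here.
J59 starts before J60 ends → J60 and J59 overlap.
J61 starts after J60 ends; J60 is clear from here.
J61 starts before J59 ends → J59 and J61 overlap.
J62 starts after J59 ends; J59 is clear from here.
J62 starts after J61 ends; J61 is clear from here.
J66 starts before J62 ends → J62 and J66 overlap.
J63 starts after J62 ends; J62 is clear from here.
J63 starts before J66 ends → J66 and J63 overlap.
J64 starts before J66 ends → J66 and J64 overlap.
J65 starts before J66 ends → J66 and J65 overlap.
J64 starts before J63 ends → J63 and J64 overlap.
J65 starts before J63 ends → J63 and J65 overlap.
J65 starts before J64 ends → J64 and J65 overlap.

J58 & J60, J59 & J60, J59 & J61, J62 & J66, J63 & J64, J63 & J65, J63 & J66, J64 & J65, J64 & J66, J65 & J66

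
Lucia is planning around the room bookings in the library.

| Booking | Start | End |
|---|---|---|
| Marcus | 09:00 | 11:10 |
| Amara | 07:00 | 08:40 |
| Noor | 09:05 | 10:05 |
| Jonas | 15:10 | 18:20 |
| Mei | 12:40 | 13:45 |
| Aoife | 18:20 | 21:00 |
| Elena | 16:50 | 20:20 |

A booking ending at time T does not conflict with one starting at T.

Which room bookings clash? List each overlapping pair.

Sorted by start: Amara, Marcus, Noor, Mei, Jonas, Elena, Aoife.
Marcus starts after Amara ends, so Amara has no further overlaps.
Noor starts before Marcus ends → Marcus and Noor overlap.
Mei starts after Marcus ends, so Marcus has no further overlaps.
Mei starts after Noor ends, so Noor has no further overlaps.
Jonas starts after Mei ends, so Mei has no further overlaps.
Elena starts before Jonas ends → Jonas and Elena overlap.
Aoife starts exactly when Jonas ends (back-to-back, no overlap).
Aoife starts before Elena ends → Elena and Aoife overlap.

Aoife & Elena, Elena & Jonas, Marcus & Noor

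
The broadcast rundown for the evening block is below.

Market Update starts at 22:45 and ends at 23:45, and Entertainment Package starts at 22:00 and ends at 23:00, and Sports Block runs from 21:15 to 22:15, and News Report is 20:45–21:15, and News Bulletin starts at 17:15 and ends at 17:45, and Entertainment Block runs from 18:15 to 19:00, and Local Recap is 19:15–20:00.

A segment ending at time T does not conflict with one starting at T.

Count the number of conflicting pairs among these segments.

2

Sorted by start: News Bulletin, Entertainment Block, Local Recap, News Report, Sports Block, Entertainment Package, Market Update.
Entertainment Block starts after News Bulletin ends, so nothing later overlaps News Bulletin either.
Local Recap starts after Entertainment Block ends, so nothing later overlaps Entertainment Block either.
News Report starts after Local Recap ends, so nothing later overlaps Local Recap either.
Sports Block starts exactly when News Report ends (back-to-back, no overlap), so nothing later overlaps News Report either.
Entertainment Package starts before Sports Block ends → Sports Block and Entertainment Package overlap.
Market Update starts after Sports Block ends.
Market Update starts before Entertainment Package ends → Entertainment Package and Market Update overlap.
Overlapping pairs: Entertainment Package & Market Update, Entertainment Package & Sports Block — 2 in total.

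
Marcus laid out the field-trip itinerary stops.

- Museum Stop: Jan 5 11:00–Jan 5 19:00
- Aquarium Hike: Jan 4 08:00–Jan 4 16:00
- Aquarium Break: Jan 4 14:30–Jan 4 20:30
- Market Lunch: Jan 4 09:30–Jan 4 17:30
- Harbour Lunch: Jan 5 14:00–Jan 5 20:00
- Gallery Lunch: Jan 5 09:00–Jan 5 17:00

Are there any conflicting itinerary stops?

Sorted by start: Aquarium Hike, Market Lunch, Aquarium Break, Gallery Lunch, Museum Stop, Harbour Lunch.
Market Lunch starts before Aquarium Hike ends → Aquarium Hike and Market Lunch overlap.
That's a conflict, so the schedule is not conflict-free.

Yes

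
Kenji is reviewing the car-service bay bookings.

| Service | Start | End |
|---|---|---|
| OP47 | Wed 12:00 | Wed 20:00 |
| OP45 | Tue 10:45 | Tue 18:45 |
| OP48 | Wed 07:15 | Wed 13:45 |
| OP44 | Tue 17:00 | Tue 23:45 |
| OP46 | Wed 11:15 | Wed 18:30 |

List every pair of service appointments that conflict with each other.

OP44 & OP45, OP46 & OP47, OP46 & OP48, OP47 & OP48

Two intervals overlap when each starts before the other ends.
Sorted by start: OP45, OP44, OP48, OP46, OP47.
OP44 starts before OP45 ends → OP45 and OP44 overlap.
OP48 starts after OP45 ends; OP45 is clear from here.
OP48 starts after OP44 ends; OP44 is clear from here.
OP46 starts before OP48 ends → OP48 and OP46 overlap.
OP47 starts before OP48 ends → OP48 and OP47 overlap.
OP47 starts before OP46 ends → OP46 and OP47 overlap.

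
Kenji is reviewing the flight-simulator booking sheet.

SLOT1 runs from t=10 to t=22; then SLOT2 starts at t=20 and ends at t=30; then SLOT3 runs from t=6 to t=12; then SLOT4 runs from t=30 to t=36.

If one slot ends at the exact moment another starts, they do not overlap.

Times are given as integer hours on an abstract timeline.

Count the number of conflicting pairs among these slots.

Check each pair: they overlap iff neither finishes before the other starts.
Sorted by start: SLOT3, SLOT1, SLOT2, SLOT4.
SLOT1 starts before SLOT3 ends → SLOT3 and SLOT1 overlap.
SLOT2 starts after SLOT3 ends, so nothing later overlaps SLOT3 either.
SLOT2 starts before SLOT1 ends → SLOT1 and SLOT2 overlap.
SLOT4 starts after SLOT1 ends.
SLOT4 starts exactly when SLOT2 ends (back-to-back, no overlap).
Overlapping pairs: SLOT1 & SLOT2, SLOT1 & SLOT3 — 2 in total.

2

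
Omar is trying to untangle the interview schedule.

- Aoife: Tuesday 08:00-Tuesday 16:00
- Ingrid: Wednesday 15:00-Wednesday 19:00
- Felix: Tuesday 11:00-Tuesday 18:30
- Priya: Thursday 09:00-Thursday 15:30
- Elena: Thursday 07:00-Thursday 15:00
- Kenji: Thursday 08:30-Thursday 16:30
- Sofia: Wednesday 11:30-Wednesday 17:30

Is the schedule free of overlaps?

No

Check each pair: they overlap iff neither finishes before the other starts.
Sorted by start: Aoife, Felix, Sofia, Ingrid, Elena, Kenji, Priya.
Felix starts before Aoife ends → Aoife and Felix overlap.
That's a conflict, so the schedule is not conflict-free.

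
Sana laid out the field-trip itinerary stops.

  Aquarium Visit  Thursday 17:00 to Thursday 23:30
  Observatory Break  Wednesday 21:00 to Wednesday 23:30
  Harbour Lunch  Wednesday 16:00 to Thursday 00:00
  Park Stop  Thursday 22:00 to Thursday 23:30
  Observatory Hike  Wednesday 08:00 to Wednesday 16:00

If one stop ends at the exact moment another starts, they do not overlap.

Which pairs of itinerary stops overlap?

Sorted by start: Observatory Hike, Harbour Lunch, Observatory Break, Aquarium Visit, Park Stop.
Harbour Lunch starts exactly when Observatory Hike ends (back-to-back, no overlap), so nothing later overlaps Observatory Hike either.
Observatory Break starts before Harbour Lunch ends → Harbour Lunch and Observatory Break overlap.
Aquarium Visit starts after Harbour Lunch ends, so nothing later overlaps Harbour Lunch either.
Aquarium Visit starts after Observatory Break ends, so nothing later overlaps Observatory Break either.
Park Stop starts before Aquarium Visit ends → Aquarium Visit and Park Stop overlap.

Aquarium Visit & Park Stop, Harbour Lunch & Observatory Break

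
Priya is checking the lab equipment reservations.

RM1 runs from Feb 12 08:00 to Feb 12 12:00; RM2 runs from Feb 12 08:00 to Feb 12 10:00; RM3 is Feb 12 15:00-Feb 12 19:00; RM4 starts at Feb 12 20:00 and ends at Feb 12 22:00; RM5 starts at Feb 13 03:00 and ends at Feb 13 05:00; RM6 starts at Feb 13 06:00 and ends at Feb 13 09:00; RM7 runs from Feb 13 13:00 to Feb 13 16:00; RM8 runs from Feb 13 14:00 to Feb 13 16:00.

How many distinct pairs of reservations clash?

Two intervals overlap when each starts before the other ends.
Sorted by start: RM1, RM2, RM3, RM4, RM5, RM6, RM7, RM8.
RM2 starts before RM1 ends → RM1 and RM2 overlap.
RM3 starts after RM1 ends; RM1 is clear from here.
RM3 starts after RM2 ends; RM2 is clear from here.
RM4 starts after RM3 ends; RM3 is clear from here.
RM5 starts after RM4 ends; RM4 is clear from here.
RM6 starts after RM5 ends; RM5 is clear from here.
RM7 starts after RM6 ends; RM6 is clear from here.
RM8 starts before RM7 ends → RM7 and RM8 overlap.
Overlapping pairs: RM1 & RM2, RM7 & RM8 — 2 in total.

2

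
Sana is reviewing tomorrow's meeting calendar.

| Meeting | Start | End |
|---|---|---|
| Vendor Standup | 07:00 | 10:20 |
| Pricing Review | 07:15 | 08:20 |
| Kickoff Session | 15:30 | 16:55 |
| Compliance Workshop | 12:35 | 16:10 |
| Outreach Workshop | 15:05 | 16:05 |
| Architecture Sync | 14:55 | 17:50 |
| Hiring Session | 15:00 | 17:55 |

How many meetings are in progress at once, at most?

Sweep the timeline, counting +1 at each start and −1 at each end (ends before starts at a tie):
07:00 start Vendor Standup → 1
07:15 start Pricing Review → 2
08:20 end Pricing Review → 1
10:20 end Vendor Standup → 0
12:35 start Compliance Workshop → 1
14:55 start Architecture Sync → 2
15:00 start Hiring Session → 3
15:05 start Outreach Workshop → 4
15:30 start Kickoff Session → 5
16:05 end Outreach Workshop → 4
16:10 end Compliance Workshop → 3
16:55 end Kickoff Session → 2
17:50 end Architecture Sync → 1
17:55 end Hiring Session → 0
Peak is 5, at 15:30 (Architecture Sync, Compliance Workshop, Hiring Session, Kickoff Session, Outreach Workshop).

5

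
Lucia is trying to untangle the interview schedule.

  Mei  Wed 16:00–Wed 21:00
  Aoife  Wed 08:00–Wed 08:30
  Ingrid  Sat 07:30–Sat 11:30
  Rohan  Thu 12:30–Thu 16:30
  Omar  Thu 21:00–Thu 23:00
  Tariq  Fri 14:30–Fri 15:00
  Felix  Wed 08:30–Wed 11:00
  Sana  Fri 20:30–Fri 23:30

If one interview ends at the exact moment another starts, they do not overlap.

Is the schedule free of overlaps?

Yes

Sorted by start: Aoife, Felix, Mei, Rohan, Omar, Tariq, Sana, Ingrid.
Felix starts exactly when Aoife ends (back-to-back, no overlap); Aoife is clear from here.
Mei starts after Felix ends; Felix is clear from here.
Rohan starts after Mei ends; Mei is clear from here.
Omar starts after Rohan ends; Rohan is clear from here.
Tariq starts after Omar ends; Omar is clear from here.
Sana starts after Tariq ends; Tariq is clear from here.
Ingrid starts after Sana ends.
Every pair is clear; the schedule has no overlaps.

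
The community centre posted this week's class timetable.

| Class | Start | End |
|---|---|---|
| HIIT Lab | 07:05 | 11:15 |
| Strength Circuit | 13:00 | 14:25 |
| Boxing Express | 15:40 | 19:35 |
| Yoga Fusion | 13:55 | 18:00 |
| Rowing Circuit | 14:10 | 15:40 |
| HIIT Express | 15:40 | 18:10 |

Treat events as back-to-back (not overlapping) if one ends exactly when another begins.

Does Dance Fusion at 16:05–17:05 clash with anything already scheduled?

Yes — it overlaps Boxing Express, HIIT Express, Yoga Fusion

HIIT Lab: ends 11:15 at or before Dance Fusion starts 16:05 → clear.
Strength Circuit: ends 14:25 at or before Dance Fusion starts 16:05 → clear.
Yoga Fusion: starts 13:55 before Dance Fusion ends 17:05, and ends 18:00 after Dance Fusion starts 16:05 → overlap.
Rowing Circuit: ends 15:40 at or before Dance Fusion starts 16:05 → clear.
Boxing Express: starts 15:40 before Dance Fusion ends 17:05, and ends 19:35 after Dance Fusion starts 16:05 → overlap.
HIIT Express: starts 15:40 before Dance Fusion ends 17:05, and ends 18:10 after Dance Fusion starts 16:05 → overlap.
Dance Fusion overlaps Boxing Express, Yoga Fusion, HIIT Express.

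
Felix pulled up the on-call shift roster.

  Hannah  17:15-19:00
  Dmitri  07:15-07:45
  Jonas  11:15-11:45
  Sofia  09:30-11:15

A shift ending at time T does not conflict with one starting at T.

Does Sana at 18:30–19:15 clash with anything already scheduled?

Yes — it overlaps Hannah

Dmitri: ends 07:45 at or before Sana starts 18:30 → clear.
Sofia: ends 11:15 at or before Sana starts 18:30 → clear.
Jonas: ends 11:45 at or before Sana starts 18:30 → clear.
Hannah: starts 17:15 before Sana ends 19:15, and ends 19:00 after Sana starts 18:30 → overlap.
Sana overlaps Hannah.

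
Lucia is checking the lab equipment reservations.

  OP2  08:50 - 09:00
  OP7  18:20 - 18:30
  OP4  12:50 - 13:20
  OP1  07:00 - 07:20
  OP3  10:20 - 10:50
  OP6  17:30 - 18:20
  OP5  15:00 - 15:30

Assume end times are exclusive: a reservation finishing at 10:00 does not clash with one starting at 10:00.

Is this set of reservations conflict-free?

Sorted by start: OP1, OP2, OP3, OP4, OP5, OP6, OP7.
OP2 starts after OP1 ends, so OP1 has no further overlaps.
OP3 starts after OP2 ends, so OP2 has no further overlaps.
OP4 starts after OP3 ends, so OP3 has no further overlaps.
OP5 starts after OP4 ends, so OP4 has no further overlaps.
OP6 starts after OP5 ends, so OP5 has no further overlaps.
OP7 starts exactly when OP6 ends (back-to-back, no overlap).
Every pair is clear; the schedule has no overlaps.

Yes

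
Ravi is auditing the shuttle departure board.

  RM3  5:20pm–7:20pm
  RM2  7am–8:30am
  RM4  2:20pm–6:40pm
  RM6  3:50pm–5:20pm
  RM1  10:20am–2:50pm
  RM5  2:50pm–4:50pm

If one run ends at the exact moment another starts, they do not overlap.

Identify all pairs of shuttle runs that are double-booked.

RM1 & RM4, RM3 & RM4, RM4 & RM5, RM4 & RM6, RM5 & RM6

Check each pair: they overlap iff neither finishes before the other starts.
Sorted by start: RM2, RM1, RM4, RM5, RM6, RM3.
RM1 starts after RM2 ends, so nothing later overlaps RM2 either.
RM4 starts before RM1 ends → RM1 and RM4 overlap.
RM5 starts exactly when RM1 ends (back-to-back, no overlap), so nothing later overlaps RM1 either.
RM5 starts before RM4 ends → RM4 and RM5 overlap.
RM6 starts before RM4 ends → RM4 and RM6 overlap.
RM3 starts before RM4 ends → RM4 and RM3 overlap.
RM6 starts before RM5 ends → RM5 and RM6 overlap.
RM3 starts after RM5 ends.
RM3 starts exactly when RM6 ends (back-to-back, no overlap).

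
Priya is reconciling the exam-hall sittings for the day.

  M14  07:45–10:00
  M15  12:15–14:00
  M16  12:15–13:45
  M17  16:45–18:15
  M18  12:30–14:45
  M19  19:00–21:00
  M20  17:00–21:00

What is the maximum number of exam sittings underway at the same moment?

3

Sort all start/end points and keep a running count:
07:45 start M14 → 1
10:00 end M14 → 0
12:15 start M15 → 1
12:15 start M16 → 2
12:30 start M18 → 3
13:45 end M16 → 2
14:00 end M15 → 1
14:45 end M18 → 0
16:45 start M17 → 1
17:00 start M20 → 2
18:15 end M17 → 1
19:00 start M19 → 2
21:00 end M19 → 1
21:00 end M20 → 0
Peak is 3, at 12:30 (M15, M16, M18).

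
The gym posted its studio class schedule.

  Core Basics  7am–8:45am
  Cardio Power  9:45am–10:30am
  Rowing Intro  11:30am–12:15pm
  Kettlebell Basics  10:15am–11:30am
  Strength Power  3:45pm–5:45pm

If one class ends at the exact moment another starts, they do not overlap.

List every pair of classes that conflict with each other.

Two intervals overlap when each starts before the other ends.
Sorted by start: Core Basics, Cardio Power, Kettlebell Basics, Rowing Intro, Strength Power.
Cardio Power starts after Core Basics ends, so nothing later overlaps Core Basics either.
Kettlebell Basics starts before Cardio Power ends → Cardio Power and Kettlebell Basics overlap.
Rowing Intro starts after Cardio Power ends, so nothing later overlaps Cardio Power either.
Rowing Intro starts exactly when Kettlebell Basics ends (back-to-back, no overlap), so nothing later overlaps Kettlebell Basics either.
Strength Power starts after Rowing Intro ends.

Cardio Power & Kettlebell Basics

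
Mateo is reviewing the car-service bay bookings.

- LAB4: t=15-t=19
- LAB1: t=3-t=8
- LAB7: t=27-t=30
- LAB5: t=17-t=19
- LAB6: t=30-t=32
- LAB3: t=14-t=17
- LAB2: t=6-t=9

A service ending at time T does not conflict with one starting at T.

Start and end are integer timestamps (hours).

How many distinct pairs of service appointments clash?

Sorted by start: LAB1, LAB2, LAB3, LAB4, LAB5, LAB7, LAB6.
LAB2 starts before LAB1 ends → LAB1 and LAB2 overlap.
LAB3 starts after LAB1 ends, so nothing later overlaps LAB1 either.
LAB3 starts after LAB2 ends, so nothing later overlaps LAB2 either.
LAB4 starts before LAB3 ends → LAB3 and LAB4 overlap.
LAB5 starts exactly when LAB3 ends (back-to-back, no overlap), so nothing later overlaps LAB3 either.
LAB5 starts before LAB4 ends → LAB4 and LAB5 overlap.
LAB7 starts after LAB4 ends, so nothing later overlaps LAB4 either.
LAB7 starts after LAB5 ends, so nothing later overlaps LAB5 either.
LAB6 starts exactly when LAB7 ends (back-to-back, no overlap).
Overlapping pairs: LAB1 & LAB2, LAB3 & LAB4, LAB4 & LAB5 — 3 in total.

3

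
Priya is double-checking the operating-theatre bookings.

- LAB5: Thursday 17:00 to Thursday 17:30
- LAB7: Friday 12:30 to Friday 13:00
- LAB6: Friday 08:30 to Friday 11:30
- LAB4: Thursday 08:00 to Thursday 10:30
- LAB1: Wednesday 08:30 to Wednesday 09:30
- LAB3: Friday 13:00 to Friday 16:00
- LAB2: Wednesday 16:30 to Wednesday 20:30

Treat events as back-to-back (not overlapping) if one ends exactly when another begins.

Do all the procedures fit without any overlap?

Sorted by start: LAB1, LAB2, LAB4, LAB5, LAB6, LAB7, LAB3.
LAB2 starts after LAB1 ends — done with LAB1.
LAB4 starts after LAB2 ends — done with LAB2.
LAB5 starts after LAB4 ends — done with LAB4.
LAB6 starts after LAB5 ends — done with LAB5.
LAB7 starts after LAB6 ends — done with LAB6.
LAB3 starts exactly when LAB7 ends (back-to-back, no overlap).
Every pair is clear; the schedule has no overlaps.

Yes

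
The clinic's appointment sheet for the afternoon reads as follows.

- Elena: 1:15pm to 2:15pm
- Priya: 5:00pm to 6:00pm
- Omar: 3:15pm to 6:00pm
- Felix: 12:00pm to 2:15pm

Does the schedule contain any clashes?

Yes

Check each pair: they overlap iff neither finishes before the other starts.
Sorted by start: Felix, Elena, Omar, Priya.
Elena starts before Felix ends → Felix and Elena overlap.
That's a conflict, so the schedule is not conflict-free.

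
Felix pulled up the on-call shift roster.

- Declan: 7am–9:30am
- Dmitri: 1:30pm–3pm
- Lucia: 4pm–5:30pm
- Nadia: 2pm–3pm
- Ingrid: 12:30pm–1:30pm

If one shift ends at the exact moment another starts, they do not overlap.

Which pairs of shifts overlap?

Sorted by start: Declan, Ingrid, Dmitri, Nadia, Lucia.
Ingrid starts after Declan ends; Declan is clear from here.
Dmitri starts exactly when Ingrid ends (back-to-back, no overlap); Ingrid is clear from here.
Nadia starts before Dmitri ends → Dmitri and Nadia overlap.
Lucia starts after Dmitri ends.
Lucia starts after Nadia ends.

Dmitri & Nadia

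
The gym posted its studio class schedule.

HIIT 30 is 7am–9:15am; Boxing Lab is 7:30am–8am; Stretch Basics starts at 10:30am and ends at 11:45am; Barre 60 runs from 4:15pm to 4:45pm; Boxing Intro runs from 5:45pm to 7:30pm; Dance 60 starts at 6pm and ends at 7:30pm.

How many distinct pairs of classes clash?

Sorted by start: HIIT 30, Boxing Lab, Stretch Basics, Barre 60, Boxing Intro, Dance 60.
Boxing Lab starts before HIIT 30 ends → HIIT 30 and Boxing Lab overlap.
Stretch Basics starts after HIIT 30 ends, so nothing later overlaps HIIT 30 either.
Stretch Basics starts after Boxing Lab ends, so nothing later overlaps Boxing Lab either.
Barre 60 starts after Stretch Basics ends, so nothing later overlaps Stretch Basics either.
Boxing Intro starts after Barre 60 ends, so nothing later overlaps Barre 60 either.
Dance 60 starts before Boxing Intro ends → Boxing Intro and Dance 60 overlap.
Overlapping pairs: Boxing Intro & Dance 60, Boxing Lab & HIIT 30 — 2 in total.

2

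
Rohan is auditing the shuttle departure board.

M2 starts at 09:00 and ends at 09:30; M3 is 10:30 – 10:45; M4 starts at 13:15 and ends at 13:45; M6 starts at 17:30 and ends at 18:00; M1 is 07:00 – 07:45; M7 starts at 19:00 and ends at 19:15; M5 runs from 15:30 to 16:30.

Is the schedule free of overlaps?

Sorted by start: M1, M2, M3, M4, M5, M6, M7.
M2 starts after M1 ends — done with M1.
M3 starts after M2 ends — done with M2.
M4 starts after M3 ends — done with M3.
M5 starts after M4 ends — done with M4.
M6 starts after M5 ends — done with M5.
M7 starts after M6 ends.
Every pair is clear; the schedule has no overlaps.

Yes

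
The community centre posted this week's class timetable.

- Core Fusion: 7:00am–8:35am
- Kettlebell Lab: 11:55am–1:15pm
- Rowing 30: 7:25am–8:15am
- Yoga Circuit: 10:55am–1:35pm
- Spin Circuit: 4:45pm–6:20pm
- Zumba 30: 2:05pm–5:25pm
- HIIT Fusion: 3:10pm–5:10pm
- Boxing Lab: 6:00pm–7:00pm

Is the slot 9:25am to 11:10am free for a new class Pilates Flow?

Core Fusion: ends 8:35am at or before Pilates Flow starts 9:25am → clear.
Rowing 30: ends 8:15am at or before Pilates Flow starts 9:25am → clear.
Yoga Circuit: starts 10:55am before Pilates Flow ends 11:10am, and ends 1:35pm after Pilates Flow starts 9:25am → overlap.
Kettlebell Lab: starts 11:55am at or after Pilates Flow ends 11:10am → clear.
Zumba 30: starts 2:05pm at or after Pilates Flow ends 11:10am → clear.
HIIT Fusion: starts 3:10pm at or after Pilates Flow ends 11:10am → clear.
Spin Circuit: starts 4:45pm at or after Pilates Flow ends 11:10am → clear.
Boxing Lab: starts 6:00pm at or after Pilates Flow ends 11:10am → clear.
Pilates Flow overlaps Yoga Circuit.

No — it overlaps Yoga Circuit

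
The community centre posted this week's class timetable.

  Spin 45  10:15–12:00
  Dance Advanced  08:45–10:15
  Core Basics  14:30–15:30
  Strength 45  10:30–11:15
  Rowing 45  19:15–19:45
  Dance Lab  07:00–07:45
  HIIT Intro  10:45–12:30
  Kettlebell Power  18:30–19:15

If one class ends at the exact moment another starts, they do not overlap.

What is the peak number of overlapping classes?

Sweep the timeline, counting +1 at each start and −1 at each end (ends before starts at a tie):
07:00 start Dance Lab → 1
07:45 end Dance Lab → 0
08:45 start Dance Advanced → 1
10:15 end Dance Advanced → 0
10:15 start Spin 45 → 1
10:30 start Strength 45 → 2
10:45 start HIIT Intro → 3
11:15 end Strength 45 → 2
12:00 end Spin 45 → 1
12:30 end HIIT Intro → 0
14:30 start Core Basics → 1
15:30 end Core Basics → 0
18:30 start Kettlebell Power → 1
19:15 end Kettlebell Power → 0
19:15 start Rowing 45 → 1
19:45 end Rowing 45 → 0
Peak is 3, at 10:45 (HIIT Intro, Spin 45, Strength 45).

3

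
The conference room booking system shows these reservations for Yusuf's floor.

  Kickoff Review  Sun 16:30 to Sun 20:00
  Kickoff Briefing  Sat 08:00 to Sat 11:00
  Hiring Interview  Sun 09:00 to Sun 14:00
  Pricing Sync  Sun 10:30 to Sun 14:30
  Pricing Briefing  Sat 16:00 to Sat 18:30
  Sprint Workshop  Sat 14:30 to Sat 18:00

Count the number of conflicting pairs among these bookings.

2

Sorted by start: Kickoff Briefing, Sprint Workshop, Pricing Briefing, Hiring Interview, Pricing Sync, Kickoff Review.
Sprint Workshop starts after Kickoff Briefing ends; Kickoff Briefing is clear from here.
Pricing Briefing starts before Sprint Workshop ends → Sprint Workshop and Pricing Briefing overlap.
Hiring Interview starts after Sprint Workshop ends; Sprint Workshop is clear from here.
Hiring Interview starts after Pricing Briefing ends; Pricing Briefing is clear from here.
Pricing Sync starts before Hiring Interview ends → Hiring Interview and Pricing Sync overlap.
Kickoff Review starts after Hiring Interview ends.
Kickoff Review starts after Pricing Sync ends.
Overlapping pairs: Hiring Interview & Pricing Sync, Pricing Briefing & Sprint Workshop — 2 in total.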